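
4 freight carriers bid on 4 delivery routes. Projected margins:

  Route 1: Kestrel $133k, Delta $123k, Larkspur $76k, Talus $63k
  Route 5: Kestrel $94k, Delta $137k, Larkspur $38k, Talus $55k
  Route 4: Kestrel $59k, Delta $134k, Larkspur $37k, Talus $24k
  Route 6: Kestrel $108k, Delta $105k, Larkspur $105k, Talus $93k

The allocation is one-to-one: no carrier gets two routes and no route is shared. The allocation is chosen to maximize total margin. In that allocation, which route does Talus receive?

Treat this as an assignment problem: match each carrier to one route.
Optimal: Kestrel→Route 1 ($133k), Delta→Route 4 ($134k), Larkspur→Route 6 ($105k), Talus→Route 5 ($55k) — total 133+134+105+55 = $427k.
Row-greedy (each carrier in turn takes its best remaining route) gives $399k, worse by 28.
Talus's own top route is Route 6 ($93k), but forcing Talus→Route 6 and reassigning the rest optimally gives only $400k — worse by 27.

Talus receives Route 5.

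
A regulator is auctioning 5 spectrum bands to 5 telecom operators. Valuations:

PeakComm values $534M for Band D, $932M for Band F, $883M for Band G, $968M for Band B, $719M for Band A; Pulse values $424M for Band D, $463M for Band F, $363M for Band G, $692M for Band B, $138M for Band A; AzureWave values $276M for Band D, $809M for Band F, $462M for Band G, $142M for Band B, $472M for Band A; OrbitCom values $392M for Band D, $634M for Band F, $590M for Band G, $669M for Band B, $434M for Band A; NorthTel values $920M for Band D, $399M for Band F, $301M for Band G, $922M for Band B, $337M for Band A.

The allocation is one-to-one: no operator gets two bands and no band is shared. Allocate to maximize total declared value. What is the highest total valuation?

Max total: $3738M

Optimal: PeakComm→Band G ($883M), Pulse→Band B ($692M), AzureWave→Band F ($809M), OrbitCom→Band A ($434M), NorthTel→Band D ($920M) — total 883+692+809+434+920 = $3738M.
Column-greedy (each band in turn goes to its best remaining operator) gives $3606M, worse by 132.
Swapping AzureWave↔OrbitCom (AzureWave→Band A $472M, OrbitCom→Band F $634M) loses 137.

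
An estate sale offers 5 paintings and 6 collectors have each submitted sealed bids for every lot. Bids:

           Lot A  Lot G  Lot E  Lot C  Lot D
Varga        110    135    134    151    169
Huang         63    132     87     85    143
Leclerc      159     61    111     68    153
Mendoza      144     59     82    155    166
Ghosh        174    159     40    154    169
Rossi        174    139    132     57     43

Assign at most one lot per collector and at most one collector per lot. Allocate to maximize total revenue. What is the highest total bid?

Max total: $775

Optimal: Rossi→Lot A ($174), Ghosh→Lot G ($159), Varga→Lot E ($134), Mendoza→Lot C ($155), Leclerc→Lot D ($153) — total 174+159+134+155+153 = $775.
Max-entry greedy (repeatedly take the single best remaining cell) gives $748, worse by 27.
Next-best assignment: Leclerc→Lot A, Ghosh→Lot G, Rossi→Lot E, Mendoza→Lot C, Varga→Lot D = $774.
Checked against all permutations: $775 is optimal.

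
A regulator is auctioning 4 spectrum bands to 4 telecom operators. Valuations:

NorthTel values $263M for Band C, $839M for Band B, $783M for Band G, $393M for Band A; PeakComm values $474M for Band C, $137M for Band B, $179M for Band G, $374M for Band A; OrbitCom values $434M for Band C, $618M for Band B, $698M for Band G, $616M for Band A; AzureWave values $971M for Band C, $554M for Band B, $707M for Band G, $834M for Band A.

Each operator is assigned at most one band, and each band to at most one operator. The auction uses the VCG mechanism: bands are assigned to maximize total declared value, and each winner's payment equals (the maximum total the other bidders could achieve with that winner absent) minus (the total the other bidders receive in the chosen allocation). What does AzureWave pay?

Efficient allocation: NorthTel→Band B ($839M), PeakComm→Band A ($374M), OrbitCom→Band G ($698M), AzureWave→Band C ($971M); total welfare W = $2882M.
AzureWave receives Band C at value $971M, so the others get W − 971 = $1911M.
Without AzureWave: best allocation of the remaining 3 bidders over all 4 bands is NorthTel→Band B ($839M), PeakComm→Band C ($474M), OrbitCom→Band G ($698M), total $2011M.
VCG payment = (others' best without AzureWave) − (others' welfare with AzureWave) = 2011 − 1911 = $100M.

AzureWave pays $100M.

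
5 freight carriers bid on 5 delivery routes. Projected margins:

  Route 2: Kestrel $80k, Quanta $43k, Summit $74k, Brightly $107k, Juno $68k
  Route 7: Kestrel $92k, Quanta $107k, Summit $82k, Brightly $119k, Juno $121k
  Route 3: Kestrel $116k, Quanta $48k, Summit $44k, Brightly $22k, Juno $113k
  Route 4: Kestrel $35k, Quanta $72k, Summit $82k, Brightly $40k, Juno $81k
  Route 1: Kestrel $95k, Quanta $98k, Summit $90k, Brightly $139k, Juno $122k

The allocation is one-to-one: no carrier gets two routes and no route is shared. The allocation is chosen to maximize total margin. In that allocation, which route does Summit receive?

Summit receives Route 4.

Optimal: Kestrel→Route 3 ($116k), Quanta→Route 7 ($107k), Summit→Route 4 ($82k), Brightly→Route 2 ($107k), Juno→Route 1 ($122k) — total 116+107+82+107+122 = $534k.
Row-greedy (each carrier in turn takes its best remaining route) gives $501k, worse by 33.
Next-best assignment: Kestrel→Route 3, Quanta→Route 1, Summit→Route 4, Brightly→Route 2, Juno→Route 7 = $524k.
Summit's own top route is Route 1 ($90k), but forcing Summit→Route 1 and reassigning the rest optimally gives only $506k — worse by 28.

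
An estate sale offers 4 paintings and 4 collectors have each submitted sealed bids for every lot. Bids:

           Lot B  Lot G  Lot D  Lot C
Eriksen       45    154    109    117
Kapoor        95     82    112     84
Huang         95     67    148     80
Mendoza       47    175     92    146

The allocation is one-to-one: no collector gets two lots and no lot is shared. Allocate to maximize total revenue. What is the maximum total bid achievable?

Max total: $543

Optimal: Eriksen→Lot G ($154), Kapoor→Lot B ($95), Huang→Lot D ($148), Mendoza→Lot C ($146) — total 154+95+148+146 = $543.
Max-entry greedy (repeatedly take the single best remaining cell) gives $535, worse by 8.
Next-best assignment: Eriksen→Lot C, Kapoor→Lot B, Huang→Lot D, Mendoza→Lot G = $535.
Swapping Kapoor↔Eriksen (Kapoor→Lot G $82, Eriksen→Lot B $45) loses 122.
No other one-to-one assignment exceeds $543.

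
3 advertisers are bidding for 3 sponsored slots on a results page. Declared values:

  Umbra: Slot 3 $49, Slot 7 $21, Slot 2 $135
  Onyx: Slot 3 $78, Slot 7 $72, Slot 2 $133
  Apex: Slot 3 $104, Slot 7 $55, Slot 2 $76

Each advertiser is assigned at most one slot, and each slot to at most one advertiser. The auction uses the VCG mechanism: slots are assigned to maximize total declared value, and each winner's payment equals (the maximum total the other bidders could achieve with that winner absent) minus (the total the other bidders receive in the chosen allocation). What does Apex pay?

Apex pays $6.

Efficient allocation: Umbra→Slot 2 ($135), Onyx→Slot 7 ($72), Apex→Slot 3 ($104); total welfare W = $311.
Apex receives Slot 3 at value $104, so the others get W − 104 = $207.
Without Apex: best allocation of the remaining 2 bidders over all 3 slots is Umbra→Slot 2 ($135), Onyx→Slot 3 ($78), total $213.
VCG payment = (others' best without Apex) − (others' welfare with Apex) = 213 − 207 = $6.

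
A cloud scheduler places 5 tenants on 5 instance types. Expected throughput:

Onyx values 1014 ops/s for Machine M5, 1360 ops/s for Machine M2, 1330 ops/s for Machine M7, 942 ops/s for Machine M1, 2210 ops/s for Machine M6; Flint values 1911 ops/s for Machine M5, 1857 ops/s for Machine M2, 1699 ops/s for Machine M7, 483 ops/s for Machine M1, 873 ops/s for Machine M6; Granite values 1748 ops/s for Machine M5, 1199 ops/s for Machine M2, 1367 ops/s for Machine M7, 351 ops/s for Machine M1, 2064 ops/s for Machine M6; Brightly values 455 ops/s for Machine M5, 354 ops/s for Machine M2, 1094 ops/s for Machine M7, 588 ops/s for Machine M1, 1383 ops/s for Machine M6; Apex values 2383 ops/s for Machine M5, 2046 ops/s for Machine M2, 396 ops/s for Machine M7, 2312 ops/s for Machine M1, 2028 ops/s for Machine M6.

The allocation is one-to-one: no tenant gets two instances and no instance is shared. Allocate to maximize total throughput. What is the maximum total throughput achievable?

Max total: 9221 ops/s

Optimal: Onyx→Machine M6 (2210 ops/s), Flint→Machine M2 (1857 ops/s), Granite→Machine M5 (1748 ops/s), Brightly→Machine M7 (1094 ops/s), Apex→Machine M1 (2312 ops/s) — total 2210+1857+1748+1094+2312 = 9221 ops/s.
Column-greedy (each instance in turn goes to its best remaining tenant) gives 7932 ops/s, worse by 1289.
Next-best assignment: Onyx→Machine M2, Flint→Machine M5, Granite→Machine M6, Brightly→Machine M7, Apex→Machine M1 = 8741 ops/s.
Every other assignment is strictly worse.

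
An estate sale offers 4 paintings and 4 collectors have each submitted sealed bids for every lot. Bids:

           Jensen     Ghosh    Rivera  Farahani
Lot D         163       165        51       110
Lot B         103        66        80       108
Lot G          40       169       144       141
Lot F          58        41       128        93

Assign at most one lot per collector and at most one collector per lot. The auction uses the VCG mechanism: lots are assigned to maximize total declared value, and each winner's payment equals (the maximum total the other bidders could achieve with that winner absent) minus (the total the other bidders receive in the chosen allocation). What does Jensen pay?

Efficient allocation: Jensen→Lot D ($163), Ghosh→Lot G ($169), Rivera→Lot F ($128), Farahani→Lot B ($108); total welfare W = $568.
Jensen receives Lot D at value $163, so the others get W − 163 = $405.
Without Jensen: best allocation of the remaining 3 bidders over all 4 lots is Ghosh→Lot D ($165), Rivera→Lot F ($128), Farahani→Lot G ($141), total $434.
VCG payment = (others' best without Jensen) − (others' welfare with Jensen) = 434 − 405 = $29.

Jensen pays $29.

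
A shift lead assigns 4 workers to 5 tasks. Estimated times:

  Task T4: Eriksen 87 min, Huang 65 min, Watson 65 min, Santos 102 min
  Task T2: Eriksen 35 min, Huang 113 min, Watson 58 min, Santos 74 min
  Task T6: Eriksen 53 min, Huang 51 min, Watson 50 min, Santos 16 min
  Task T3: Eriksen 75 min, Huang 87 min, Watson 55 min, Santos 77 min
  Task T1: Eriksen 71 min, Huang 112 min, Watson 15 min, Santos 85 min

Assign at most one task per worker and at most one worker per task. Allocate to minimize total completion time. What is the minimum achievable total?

Optimal: Eriksen→Task T2 (35 min), Huang→Task T4 (65 min), Watson→Task T1 (15 min), Santos→Task T6 (16 min) — total 35+65+15+16 = 131 min.
Column-greedy (each task in turn goes to its cheapest remaining worker) gives 171 min, worse by 40.
Next-best assignment: Eriksen→Task T2, Huang→Task T3, Watson→Task T1, Santos→Task T6 = 153 min.
Swapping Huang↔Eriksen (Huang→Task T2 113 min, Eriksen→Task T4 87 min) adds 100.

Min total: 131 min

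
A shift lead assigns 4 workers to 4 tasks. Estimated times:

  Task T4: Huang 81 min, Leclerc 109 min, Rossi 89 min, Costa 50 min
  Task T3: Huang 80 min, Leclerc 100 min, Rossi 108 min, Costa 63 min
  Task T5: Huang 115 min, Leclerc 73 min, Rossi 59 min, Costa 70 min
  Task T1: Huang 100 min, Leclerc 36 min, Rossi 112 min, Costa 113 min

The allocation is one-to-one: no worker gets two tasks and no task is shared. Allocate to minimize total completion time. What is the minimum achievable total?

Optimal: Huang→Task T3 (80 min), Leclerc→Task T1 (36 min), Rossi→Task T5 (59 min), Costa→Task T4 (50 min) — total 80+36+59+50 = 225 min.

Min total: 225 min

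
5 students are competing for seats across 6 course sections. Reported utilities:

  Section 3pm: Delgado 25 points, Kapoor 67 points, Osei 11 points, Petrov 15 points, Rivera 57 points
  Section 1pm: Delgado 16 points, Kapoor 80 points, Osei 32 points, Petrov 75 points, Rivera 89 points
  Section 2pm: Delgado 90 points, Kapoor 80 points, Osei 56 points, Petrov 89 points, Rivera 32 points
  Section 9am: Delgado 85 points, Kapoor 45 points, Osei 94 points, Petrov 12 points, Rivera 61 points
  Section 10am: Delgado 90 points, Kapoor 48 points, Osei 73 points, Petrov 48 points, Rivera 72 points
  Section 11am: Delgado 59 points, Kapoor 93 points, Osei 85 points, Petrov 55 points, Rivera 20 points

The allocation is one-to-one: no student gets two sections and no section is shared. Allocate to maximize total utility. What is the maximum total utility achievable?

Optimal: Delgado→Section 10am (90 points), Kapoor→Section 11am (93 points), Osei→Section 9am (94 points), Petrov→Section 2pm (89 points), Rivera→Section 1pm (89 points) — total 90+93+94+89+89 = 455 points.
Row-greedy (each student in turn takes its best remaining section) gives 424 points, worse by 31.
Next-best assignment: Delgado→Section 9am, Kapoor→Section 11am, Osei→Section 10am, Petrov→Section 2pm, Rivera→Section 1pm = 429 points.
Swapping Petrov↔Rivera (Petrov→Section 1pm 75 points, Rivera→Section 2pm 32 points) loses 71.

Maximum total: 455 points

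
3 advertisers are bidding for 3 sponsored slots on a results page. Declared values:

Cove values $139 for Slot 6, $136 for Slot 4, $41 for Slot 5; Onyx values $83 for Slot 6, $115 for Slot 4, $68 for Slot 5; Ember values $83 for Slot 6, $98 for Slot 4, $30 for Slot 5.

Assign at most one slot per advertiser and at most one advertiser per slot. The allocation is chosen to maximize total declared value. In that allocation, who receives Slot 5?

Optimal: Cove→Slot 6 ($139), Onyx→Slot 5 ($68), Ember→Slot 4 ($98) — total 139+68+98 = $305.
Column-greedy (each slot in turn goes to its best remaining advertiser) gives $284, worse by 21.
Swapping Onyx↔Cove (Onyx→Slot 6 $83, Cove→Slot 5 $41) loses 83.
Checked against all permutations: $305 is optimal.
Onyx's own top slot is Slot 4 ($115), but forcing Onyx→Slot 4 and reassigning the rest optimally gives only $284 — worse by 21.

Onyx receives Slot 5.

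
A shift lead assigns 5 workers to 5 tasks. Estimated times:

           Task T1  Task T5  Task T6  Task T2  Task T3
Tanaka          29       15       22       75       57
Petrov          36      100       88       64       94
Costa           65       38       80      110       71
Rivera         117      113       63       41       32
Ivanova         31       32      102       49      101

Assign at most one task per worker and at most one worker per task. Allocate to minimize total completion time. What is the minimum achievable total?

Optimal: Tanaka→Task T6 (22 min), Petrov→Task T1 (36 min), Costa→Task T5 (38 min), Rivera→Task T3 (32 min), Ivanova→Task T2 (49 min) — total 22+36+38+32+49 = 177 min.
Column-greedy (each task in turn goes to its cheapest remaining worker) gives 259 min, worse by 82.
Next-best assignment: Tanaka→Task T6, Petrov→Task T2, Costa→Task T5, Rivera→Task T3, Ivanova→Task T1 = 187 min.

Min total: 177 min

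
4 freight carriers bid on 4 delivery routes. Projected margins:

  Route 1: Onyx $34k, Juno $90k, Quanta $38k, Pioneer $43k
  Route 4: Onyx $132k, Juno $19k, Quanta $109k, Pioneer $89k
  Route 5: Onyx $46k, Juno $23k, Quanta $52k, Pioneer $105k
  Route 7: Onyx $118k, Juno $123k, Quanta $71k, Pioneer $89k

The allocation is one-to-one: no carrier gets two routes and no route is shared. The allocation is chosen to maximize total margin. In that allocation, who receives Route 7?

Optimal: Onyx→Route 7 ($118k), Juno→Route 1 ($90k), Quanta→Route 4 ($109k), Pioneer→Route 5 ($105k) — total 118+90+109+105 = $422k.
Column-greedy (each route in turn goes to its best remaining carrier) gives $398k, worse by 24.
Next-best assignment: Onyx→Route 4, Juno→Route 1, Quanta→Route 7, Pioneer→Route 5 = $398k.
No other one-to-one assignment exceeds $422k.
Onyx's own top route is Route 4 ($132k), but forcing Onyx→Route 4 and reassigning the rest optimally gives only $398k — worse by 24.

Onyx receives Route 7.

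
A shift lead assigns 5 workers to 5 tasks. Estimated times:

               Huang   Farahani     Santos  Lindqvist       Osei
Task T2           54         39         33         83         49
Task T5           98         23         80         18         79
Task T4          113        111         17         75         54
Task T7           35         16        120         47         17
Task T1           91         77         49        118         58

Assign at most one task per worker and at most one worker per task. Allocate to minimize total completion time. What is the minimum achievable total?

This is the linear assignment problem.
Optimal: Huang→Task T2 (54 min), Farahani→Task T7 (16 min), Santos→Task T4 (17 min), Lindqvist→Task T5 (18 min), Osei→Task T1 (58 min) — total 54+16+17+18+58 = 163 min.
Column-greedy (each task in turn goes to its cheapest remaining worker) gives 212 min, worse by 49.

Minimum total: 163 min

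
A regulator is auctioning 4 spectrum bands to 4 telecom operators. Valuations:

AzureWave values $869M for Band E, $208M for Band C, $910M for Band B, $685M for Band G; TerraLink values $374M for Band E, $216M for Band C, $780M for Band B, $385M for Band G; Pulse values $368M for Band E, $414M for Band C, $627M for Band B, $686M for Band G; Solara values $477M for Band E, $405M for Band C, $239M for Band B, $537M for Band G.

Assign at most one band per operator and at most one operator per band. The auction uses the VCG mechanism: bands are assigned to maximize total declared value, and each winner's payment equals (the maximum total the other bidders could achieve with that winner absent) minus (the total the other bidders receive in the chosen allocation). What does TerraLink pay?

Efficient allocation: AzureWave→Band E ($869M), TerraLink→Band B ($780M), Pulse→Band G ($686M), Solara→Band C ($405M); total welfare W = $2740M.
TerraLink receives Band B at value $780M, so the others get W − 780 = $1960M.
Without TerraLink: best allocation of the remaining 3 bidders over all 4 bands is AzureWave→Band B ($910M), Pulse→Band G ($686M), Solara→Band E ($477M), total $2073M.
VCG payment = (others' best without TerraLink) − (others' welfare with TerraLink) = 2073 − 1960 = $113M.

TerraLink pays $113M.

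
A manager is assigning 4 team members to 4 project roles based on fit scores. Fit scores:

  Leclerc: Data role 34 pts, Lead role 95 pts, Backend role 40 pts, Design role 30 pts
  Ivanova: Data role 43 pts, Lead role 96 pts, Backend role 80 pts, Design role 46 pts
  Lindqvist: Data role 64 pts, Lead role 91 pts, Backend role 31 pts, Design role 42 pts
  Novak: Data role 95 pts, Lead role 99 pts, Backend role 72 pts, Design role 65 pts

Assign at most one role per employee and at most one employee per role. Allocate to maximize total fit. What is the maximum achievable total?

Max total: 312 pts

Optimal: Leclerc→Lead role (95 pts), Ivanova→Backend role (80 pts), Lindqvist→Design role (42 pts), Novak→Data role (95 pts) — total 95+80+42+95 = 312 pts.
Column-greedy (each role in turn goes to its best remaining employee) gives 273 pts, worse by 39.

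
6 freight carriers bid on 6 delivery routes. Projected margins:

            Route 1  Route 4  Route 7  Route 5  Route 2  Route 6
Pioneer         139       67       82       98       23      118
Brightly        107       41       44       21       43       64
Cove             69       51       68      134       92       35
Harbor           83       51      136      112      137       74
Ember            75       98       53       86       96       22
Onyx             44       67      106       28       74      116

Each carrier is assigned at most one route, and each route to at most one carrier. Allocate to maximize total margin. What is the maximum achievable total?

This is a one-to-one assignment (maximum-weight bipartite matching).
Optimal: Pioneer→Route 6 ($118k), Brightly→Route 1 ($107k), Cove→Route 5 ($134k), Harbor→Route 2 ($137k), Ember→Route 4 ($98k), Onyx→Route 7 ($106k) — total 118+107+134+137+98+106 = $700k.
Column-greedy (each route in turn goes to its best remaining carrier) gives $645k, worse by 55.
Checked against all permutations: $700k is optimal.

Max total: $700k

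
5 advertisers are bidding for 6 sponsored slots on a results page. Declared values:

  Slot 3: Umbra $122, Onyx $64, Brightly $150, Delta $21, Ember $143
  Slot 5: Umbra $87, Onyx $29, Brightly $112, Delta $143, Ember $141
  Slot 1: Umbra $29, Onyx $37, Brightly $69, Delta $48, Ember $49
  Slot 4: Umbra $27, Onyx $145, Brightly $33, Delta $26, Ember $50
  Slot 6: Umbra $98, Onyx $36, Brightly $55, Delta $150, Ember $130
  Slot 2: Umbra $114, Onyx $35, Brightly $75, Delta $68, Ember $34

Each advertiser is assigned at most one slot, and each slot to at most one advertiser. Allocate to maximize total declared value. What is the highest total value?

This is a one-to-one assignment (maximum-weight bipartite matching).
Optimal: Umbra→Slot 2 ($114), Onyx→Slot 4 ($145), Brightly→Slot 3 ($150), Delta→Slot 6 ($150), Ember→Slot 5 ($141) — total 114+145+150+150+141 = $700.
Row-greedy (each advertiser in turn takes its best remaining slot) gives $578, worse by 122.
Swapping Ember↔Umbra (Ember→Slot 2 $34, Umbra→Slot 5 $87) loses 134.

Maximum total: $700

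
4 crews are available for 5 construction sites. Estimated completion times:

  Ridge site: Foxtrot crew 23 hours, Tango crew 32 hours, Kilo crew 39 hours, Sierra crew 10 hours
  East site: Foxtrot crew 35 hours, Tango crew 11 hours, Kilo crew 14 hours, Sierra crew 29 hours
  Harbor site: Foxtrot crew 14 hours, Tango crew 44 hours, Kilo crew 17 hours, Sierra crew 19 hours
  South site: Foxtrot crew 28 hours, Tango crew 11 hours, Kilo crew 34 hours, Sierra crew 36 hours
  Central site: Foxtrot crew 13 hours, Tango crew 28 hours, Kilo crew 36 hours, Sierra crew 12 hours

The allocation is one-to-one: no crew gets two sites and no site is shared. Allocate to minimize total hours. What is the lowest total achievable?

Min total: 48 hours

This is a one-to-one assignment (minimum-cost bipartite matching).
Optimal: Foxtrot crew→Central site (13 hours), Tango crew→South site (11 hours), Kilo crew→East site (14 hours), Sierra crew→Ridge site (10 hours) — total 13+11+14+10 = 48 hours.
Min-entry greedy (repeatedly take the single cheapest remaining cell) gives 51 hours, worse by 3.
Next-best assignment: Foxtrot crew→Harbor site, Tango crew→South site, Kilo crew→East site, Sierra crew→Ridge site = 49 hours.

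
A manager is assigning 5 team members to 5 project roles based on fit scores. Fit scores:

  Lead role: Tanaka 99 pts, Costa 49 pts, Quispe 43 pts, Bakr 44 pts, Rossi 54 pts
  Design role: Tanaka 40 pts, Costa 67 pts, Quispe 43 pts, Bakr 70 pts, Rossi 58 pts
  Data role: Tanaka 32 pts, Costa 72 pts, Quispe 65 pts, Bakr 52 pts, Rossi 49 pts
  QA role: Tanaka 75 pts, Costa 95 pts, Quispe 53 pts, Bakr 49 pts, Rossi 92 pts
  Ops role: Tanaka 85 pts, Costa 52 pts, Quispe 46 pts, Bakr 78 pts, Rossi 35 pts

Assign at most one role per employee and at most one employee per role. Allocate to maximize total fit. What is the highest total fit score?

Optimal: Tanaka→Lead role (99 pts), Costa→Design role (67 pts), Quispe→Data role (65 pts), Bakr→Ops role (78 pts), Rossi→QA role (92 pts) — total 99+67+65+78+92 = 401 pts.
Column-greedy (each role in turn goes to its best remaining employee) gives 379 pts, worse by 22.

Max total: 401 pts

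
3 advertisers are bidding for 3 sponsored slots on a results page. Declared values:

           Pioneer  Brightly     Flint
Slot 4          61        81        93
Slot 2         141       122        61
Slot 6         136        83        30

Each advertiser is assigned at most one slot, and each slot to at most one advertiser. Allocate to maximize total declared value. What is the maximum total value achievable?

Max total: $351

Optimal: Pioneer→Slot 6 ($136), Brightly→Slot 2 ($122), Flint→Slot 4 ($93) — total 136+122+93 = $351.
Column-greedy (each slot in turn goes to its best remaining advertiser) gives $317, worse by 34.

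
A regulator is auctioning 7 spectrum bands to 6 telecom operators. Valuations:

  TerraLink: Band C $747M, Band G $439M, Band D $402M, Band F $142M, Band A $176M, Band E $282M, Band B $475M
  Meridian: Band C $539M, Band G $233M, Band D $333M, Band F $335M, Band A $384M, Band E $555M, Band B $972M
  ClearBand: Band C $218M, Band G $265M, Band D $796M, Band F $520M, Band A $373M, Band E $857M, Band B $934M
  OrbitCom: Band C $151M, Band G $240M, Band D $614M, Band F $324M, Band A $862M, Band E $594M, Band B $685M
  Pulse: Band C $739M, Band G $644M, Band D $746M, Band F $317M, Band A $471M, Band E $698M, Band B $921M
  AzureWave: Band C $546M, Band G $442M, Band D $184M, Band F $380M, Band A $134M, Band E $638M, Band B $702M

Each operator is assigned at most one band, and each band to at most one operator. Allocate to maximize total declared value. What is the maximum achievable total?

Maximum total: $4659M

This is a one-to-one assignment (maximum-weight bipartite matching).
Optimal: TerraLink→Band C ($747M), Meridian→Band B ($972M), ClearBand→Band D ($796M), OrbitCom→Band A ($862M), Pulse→Band G ($644M), AzureWave→Band E ($638M) — total 747+972+796+862+644+638 = $4659M.
Row-greedy (each operator in turn takes its best remaining band) gives $4626M, worse by 33.
Swapping Pulse↔ClearBand (Pulse→Band D $746M, ClearBand→Band G $265M) loses 429.
No other one-to-one assignment exceeds $4659M.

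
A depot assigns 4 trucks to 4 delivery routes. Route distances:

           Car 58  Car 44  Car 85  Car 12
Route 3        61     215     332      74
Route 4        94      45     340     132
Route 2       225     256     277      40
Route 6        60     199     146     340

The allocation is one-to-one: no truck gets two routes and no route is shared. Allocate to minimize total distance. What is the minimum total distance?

Min total: 292 km

Treat this as an assignment problem: match each truck to one route.
Optimal: Car 58→Route 3 (61 km), Car 44→Route 4 (45 km), Car 85→Route 6 (146 km), Car 12→Route 2 (40 km) — total 61+45+146+40 = 292 km.
Min-entry greedy (repeatedly take the single cheapest remaining cell) gives 477 km, worse by 185.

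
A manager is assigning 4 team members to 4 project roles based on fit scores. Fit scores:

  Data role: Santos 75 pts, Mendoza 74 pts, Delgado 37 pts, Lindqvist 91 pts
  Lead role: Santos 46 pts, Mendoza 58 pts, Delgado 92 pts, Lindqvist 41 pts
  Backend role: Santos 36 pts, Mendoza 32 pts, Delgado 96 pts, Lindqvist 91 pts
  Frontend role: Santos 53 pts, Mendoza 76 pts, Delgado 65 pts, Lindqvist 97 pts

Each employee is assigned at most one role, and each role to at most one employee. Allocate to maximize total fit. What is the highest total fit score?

Treat this as an assignment problem: match each employee to one role.
Optimal: Santos→Data role (75 pts), Mendoza→Frontend role (76 pts), Delgado→Lead role (92 pts), Lindqvist→Backend role (91 pts) — total 75+76+92+91 = 334 pts.
Max-entry greedy (repeatedly take the single best remaining cell) gives 326 pts, worse by 8.
Next-best assignment: Santos→Data role, Mendoza→Lead role, Delgado→Backend role, Lindqvist→Frontend role = 326 pts.
No other one-to-one assignment exceeds 334 pts.

Max total: 334 pts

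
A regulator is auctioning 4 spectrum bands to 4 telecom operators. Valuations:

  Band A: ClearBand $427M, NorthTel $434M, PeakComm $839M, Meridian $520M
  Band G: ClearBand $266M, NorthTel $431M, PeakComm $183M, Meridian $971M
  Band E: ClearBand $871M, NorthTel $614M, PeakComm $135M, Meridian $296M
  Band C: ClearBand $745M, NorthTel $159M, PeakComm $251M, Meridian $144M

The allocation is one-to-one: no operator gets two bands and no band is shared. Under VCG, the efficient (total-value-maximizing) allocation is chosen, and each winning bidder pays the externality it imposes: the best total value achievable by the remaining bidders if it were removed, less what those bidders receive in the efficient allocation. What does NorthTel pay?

NorthTel pays $126M.

Efficient allocation: ClearBand→Band C ($745M), NorthTel→Band E ($614M), PeakComm→Band A ($839M), Meridian→Band G ($971M); total welfare W = $3169M.
NorthTel receives Band E at value $614M, so the others get W − 614 = $2555M.
Without NorthTel: best allocation of the remaining 3 bidders over all 4 bands is ClearBand→Band E ($871M), PeakComm→Band A ($839M), Meridian→Band G ($971M), total $2681M.
VCG payment = (others' best without NorthTel) − (others' welfare with NorthTel) = 2681 − 2555 = $126M.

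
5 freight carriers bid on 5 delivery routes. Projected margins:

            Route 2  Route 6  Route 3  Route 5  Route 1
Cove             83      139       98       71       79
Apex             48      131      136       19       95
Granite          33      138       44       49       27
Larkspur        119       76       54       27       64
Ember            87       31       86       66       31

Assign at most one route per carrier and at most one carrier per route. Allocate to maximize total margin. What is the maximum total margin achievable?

Maximum total: $538k

This is the linear assignment problem.
Optimal: Cove→Route 1 ($79k), Apex→Route 3 ($136k), Granite→Route 6 ($138k), Larkspur→Route 2 ($119k), Ember→Route 5 ($66k) — total 79+136+138+119+66 = $538k.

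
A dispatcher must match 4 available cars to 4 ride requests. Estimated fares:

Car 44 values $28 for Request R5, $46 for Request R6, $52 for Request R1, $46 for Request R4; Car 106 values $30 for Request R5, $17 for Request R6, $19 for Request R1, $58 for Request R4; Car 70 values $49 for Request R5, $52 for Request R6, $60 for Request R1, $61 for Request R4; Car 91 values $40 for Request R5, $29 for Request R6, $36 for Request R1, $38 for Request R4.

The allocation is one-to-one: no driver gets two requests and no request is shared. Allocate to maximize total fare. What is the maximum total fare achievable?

Optimal: Car 44→Request R6 ($46), Car 106→Request R4 ($58), Car 70→Request R1 ($60), Car 91→Request R5 ($40) — total 46+58+60+40 = $204.
Row-greedy (each driver in turn takes its best remaining request) gives $202, worse by 2.
Next-best assignment: Car 44→Request R1, Car 106→Request R4, Car 70→Request R6, Car 91→Request R5 = $202.
Checked against all permutations: $204 is optimal.

Maximum total: $204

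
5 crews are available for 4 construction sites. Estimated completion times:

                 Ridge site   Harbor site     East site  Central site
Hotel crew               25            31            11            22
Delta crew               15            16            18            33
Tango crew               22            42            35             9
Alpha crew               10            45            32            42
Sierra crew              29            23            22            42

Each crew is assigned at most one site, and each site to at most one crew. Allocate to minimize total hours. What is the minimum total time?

Minimum total: 46 hours

This is a one-to-one assignment (minimum-cost bipartite matching).
Optimal: Alpha crew→Ridge site (10 hours), Delta crew→Harbor site (16 hours), Hotel crew→East site (11 hours), Tango crew→Central site (9 hours) — total 10+16+11+9 = 46 hours.
Row-greedy (each crew in turn takes its cheapest remaining site) gives 80 hours, worse by 34.
Next-best assignment: Alpha crew→Ridge site, Sierra crew→Harbor site, Hotel crew→East site, Tango crew→Central site = 53 hours.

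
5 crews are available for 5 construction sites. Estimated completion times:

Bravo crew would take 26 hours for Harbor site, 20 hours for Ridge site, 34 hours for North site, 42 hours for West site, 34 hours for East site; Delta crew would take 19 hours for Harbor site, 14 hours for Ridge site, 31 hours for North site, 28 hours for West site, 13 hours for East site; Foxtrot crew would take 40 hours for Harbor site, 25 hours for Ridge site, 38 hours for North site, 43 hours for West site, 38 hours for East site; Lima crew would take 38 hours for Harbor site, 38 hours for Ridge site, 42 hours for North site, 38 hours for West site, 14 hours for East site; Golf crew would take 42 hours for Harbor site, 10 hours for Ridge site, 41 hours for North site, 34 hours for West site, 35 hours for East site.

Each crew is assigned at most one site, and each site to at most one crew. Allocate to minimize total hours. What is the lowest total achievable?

Minimum total: 116 hours

Optimal: Bravo crew→Harbor site (26 hours), Delta crew→West site (28 hours), Foxtrot crew→North site (38 hours), Lima crew→East site (14 hours), Golf crew→Ridge site (10 hours) — total 26+28+38+14+10 = 116 hours.
Row-greedy (each crew in turn takes its cheapest remaining site) gives 143 hours, worse by 27.
Checked against all permutations: 116 hours is optimal.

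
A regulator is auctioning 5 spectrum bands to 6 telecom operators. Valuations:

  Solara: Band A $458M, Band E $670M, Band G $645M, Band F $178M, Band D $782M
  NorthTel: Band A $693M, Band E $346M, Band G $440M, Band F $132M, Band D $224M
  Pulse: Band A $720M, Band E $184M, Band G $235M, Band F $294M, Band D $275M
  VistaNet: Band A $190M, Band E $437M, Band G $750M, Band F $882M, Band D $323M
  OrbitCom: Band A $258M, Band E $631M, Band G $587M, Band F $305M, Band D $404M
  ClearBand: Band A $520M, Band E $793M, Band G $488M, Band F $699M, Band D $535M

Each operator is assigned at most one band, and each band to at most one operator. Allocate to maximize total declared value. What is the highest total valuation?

Treat this as an assignment problem: match each operator to one band.
Optimal: Pulse→Band A ($720M), ClearBand→Band E ($793M), OrbitCom→Band G ($587M), VistaNet→Band F ($882M), Solara→Band D ($782M) — total 720+793+587+882+782 = $3764M.
Row-greedy (each operator in turn takes its best remaining band) gives $3150M, worse by 614.
Every other assignment is strictly worse.

Max total: $3764M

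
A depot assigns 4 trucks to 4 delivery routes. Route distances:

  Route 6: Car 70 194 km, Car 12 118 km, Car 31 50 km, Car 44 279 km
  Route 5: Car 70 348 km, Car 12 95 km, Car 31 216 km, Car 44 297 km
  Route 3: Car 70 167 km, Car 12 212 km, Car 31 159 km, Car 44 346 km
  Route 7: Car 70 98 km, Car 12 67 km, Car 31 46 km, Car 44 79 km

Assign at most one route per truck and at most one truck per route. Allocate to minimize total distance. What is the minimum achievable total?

Optimal: Car 70→Route 3 (167 km), Car 12→Route 5 (95 km), Car 31→Route 6 (50 km), Car 44→Route 7 (79 km) — total 167+95+50+79 = 391 km.
Min-entry greedy (repeatedly take the single cheapest remaining cell) gives 587 km, worse by 196.
Next-best assignment: Car 70→Route 6, Car 12→Route 5, Car 31→Route 3, Car 44→Route 7 = 527 km.

Min total: 391 km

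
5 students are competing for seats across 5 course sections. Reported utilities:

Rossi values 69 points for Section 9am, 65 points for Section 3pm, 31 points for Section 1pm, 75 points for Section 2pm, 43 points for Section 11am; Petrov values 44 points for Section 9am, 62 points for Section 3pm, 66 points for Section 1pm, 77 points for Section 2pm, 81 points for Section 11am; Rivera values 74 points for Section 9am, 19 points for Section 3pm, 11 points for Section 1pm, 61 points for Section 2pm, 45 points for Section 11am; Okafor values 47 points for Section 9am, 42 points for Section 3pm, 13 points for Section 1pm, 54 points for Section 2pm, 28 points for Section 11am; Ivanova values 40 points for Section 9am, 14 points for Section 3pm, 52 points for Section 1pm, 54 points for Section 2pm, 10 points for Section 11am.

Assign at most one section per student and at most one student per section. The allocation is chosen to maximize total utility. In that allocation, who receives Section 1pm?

Ivanova receives Section 1pm.

Treat this as an assignment problem: match each student to one section.
Optimal: Rossi→Section 3pm (65 points), Petrov→Section 11am (81 points), Rivera→Section 9am (74 points), Okafor→Section 2pm (54 points), Ivanova→Section 1pm (52 points) — total 65+81+74+54+52 = 326 points.
Column-greedy (each section in turn goes to its best remaining student) gives 269 points, worse by 57.
Next-best assignment: Rossi→Section 2pm, Petrov→Section 11am, Rivera→Section 9am, Okafor→Section 3pm, Ivanova→Section 1pm = 324 points.
Ivanova's own top section is Section 2pm (54 points), but forcing Ivanova→Section 2pm and reassigning the rest optimally gives only 287 points — worse by 39.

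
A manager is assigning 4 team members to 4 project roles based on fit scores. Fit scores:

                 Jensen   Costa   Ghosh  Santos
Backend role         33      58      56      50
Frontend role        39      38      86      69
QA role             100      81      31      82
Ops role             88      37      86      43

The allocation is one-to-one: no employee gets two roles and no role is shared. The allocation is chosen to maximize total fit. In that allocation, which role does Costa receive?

Treat this as an assignment problem: match each employee to one role.
Optimal: Jensen→Ops role (88 pts), Costa→Backend role (58 pts), Ghosh→Frontend role (86 pts), Santos→QA role (82 pts) — total 88+58+86+82 = 314 pts.
Row-greedy (each employee in turn takes its best remaining role) gives 287 pts, worse by 27.
Next-best assignment: Jensen→QA role, Costa→Backend role, Ghosh→Ops role, Santos→Frontend role = 313 pts.
Every other assignment is strictly worse.
Costa's own top role is QA role (81 pts), but forcing Costa→QA role and reassigning the rest optimally gives only 305 pts — worse by 9.

Costa receives Backend role.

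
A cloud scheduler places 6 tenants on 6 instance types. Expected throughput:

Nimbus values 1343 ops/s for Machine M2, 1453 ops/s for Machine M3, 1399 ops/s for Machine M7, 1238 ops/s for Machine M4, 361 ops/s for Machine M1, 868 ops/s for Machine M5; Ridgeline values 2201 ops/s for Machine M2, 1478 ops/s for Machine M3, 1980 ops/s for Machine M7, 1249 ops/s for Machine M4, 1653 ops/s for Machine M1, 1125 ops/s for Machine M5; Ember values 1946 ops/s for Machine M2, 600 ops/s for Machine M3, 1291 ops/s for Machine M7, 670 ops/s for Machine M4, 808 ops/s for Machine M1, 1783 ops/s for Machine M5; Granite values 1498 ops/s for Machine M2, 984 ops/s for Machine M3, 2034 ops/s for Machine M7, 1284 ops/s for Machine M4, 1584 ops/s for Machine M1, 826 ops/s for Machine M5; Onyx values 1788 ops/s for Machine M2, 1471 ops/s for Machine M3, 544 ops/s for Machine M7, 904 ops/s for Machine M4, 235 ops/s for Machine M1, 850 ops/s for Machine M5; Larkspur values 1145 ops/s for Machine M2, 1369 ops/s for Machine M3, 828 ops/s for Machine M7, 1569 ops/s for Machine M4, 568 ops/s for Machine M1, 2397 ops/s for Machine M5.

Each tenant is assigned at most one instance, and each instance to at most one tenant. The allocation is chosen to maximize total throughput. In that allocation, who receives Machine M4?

Optimal: Nimbus→Machine M4 (1238 ops/s), Ridgeline→Machine M1 (1653 ops/s), Ember→Machine M2 (1946 ops/s), Granite→Machine M7 (2034 ops/s), Onyx→Machine M3 (1471 ops/s), Larkspur→Machine M5 (2397 ops/s) — total 1238+1653+1946+2034+1471+2397 = 10739 ops/s.
Row-greedy (each tenant in turn takes its best remaining instance) gives 8943 ops/s, worse by 1796.
Next-best assignment: Nimbus→Machine M4, Ridgeline→Machine M7, Ember→Machine M2, Granite→Machine M1, Onyx→Machine M3, Larkspur→Machine M5 = 10616 ops/s.
Nimbus's own top instance is Machine M3 (1453 ops/s), but forcing Nimbus→Machine M3 and reassigning the rest optimally gives only 10387 ops/s — worse by 352.

Nimbus receives Machine M4.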